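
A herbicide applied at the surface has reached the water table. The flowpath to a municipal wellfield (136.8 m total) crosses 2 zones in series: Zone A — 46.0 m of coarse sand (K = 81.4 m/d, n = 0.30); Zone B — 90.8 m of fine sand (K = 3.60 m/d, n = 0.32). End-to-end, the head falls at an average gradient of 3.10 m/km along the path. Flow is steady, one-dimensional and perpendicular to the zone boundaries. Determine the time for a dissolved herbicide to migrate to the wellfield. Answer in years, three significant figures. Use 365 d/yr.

For zones in series the flux q is common to all zones; the equivalent conductivity is the harmonic (thickness-weighted) mean, K_eq = L_total / Σ(L_j/K_j).
Σ(L/K) = 46.0/81.4 + 90.8/3.60 = 0.5651 + 25.22 = 25.79 d
K_eq = L_total / Σ(L/K) = 136.8 / 25.79 = 5.305 m/d
q = K_eq · i = 5.305 × 0.0031 = 0.01645 m/d (same in every zone)
Zone A: v = q/n = 0.01645/0.30 = 0.05482 m/d → t_A = 46.0/0.05482 = 839.1 d
Zone B: v = q/n = 0.01645/0.32 = 0.05139 m/d → t_B = 90.8/0.05139 = 1767 d
Total t = 839.1 + 1767 = 2606 d
   = 2606 / 365 = 7.14 yr

7.14 years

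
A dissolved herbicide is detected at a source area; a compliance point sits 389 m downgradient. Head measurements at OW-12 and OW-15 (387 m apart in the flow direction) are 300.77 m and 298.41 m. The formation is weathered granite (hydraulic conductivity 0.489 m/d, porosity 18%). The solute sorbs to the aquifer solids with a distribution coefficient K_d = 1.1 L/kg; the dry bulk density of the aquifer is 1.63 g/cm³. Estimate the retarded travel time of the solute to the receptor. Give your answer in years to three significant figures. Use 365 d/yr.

Hydraulic gradient i = (300.77 − 298.41) / 387 = 2.36 / 387 = 0.006098
q = Ki = 0.489 × 0.006098 = 0.002982 m/d
Average linear velocity = 0.002982 / 0.18 = 0.01657 m/d
Retardation R = 1 + ρ_b·K_d/n = 1 + 1.63×1.1/0.18 = 10.96
Contaminant velocity v_c = v/R = 0.01657/10.96 = 0.001511 m/d
t = L/v_c = 389/0.001511 = 257400 d
   = 257400/365 = 705 yr

705 years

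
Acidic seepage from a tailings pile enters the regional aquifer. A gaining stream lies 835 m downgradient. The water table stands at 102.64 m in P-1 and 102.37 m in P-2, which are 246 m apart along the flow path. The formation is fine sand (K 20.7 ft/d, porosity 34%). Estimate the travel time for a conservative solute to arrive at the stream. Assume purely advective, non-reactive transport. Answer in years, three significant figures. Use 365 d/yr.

112 years

Hydraulic gradient i = (102.64 − 102.37) / 246 = 0.27 / 246 = 0.001098
K = 20.7 ft/d × 0.3048 = 6.309 m/d
Darcy flux q = K·i = 6.309 × 0.001098 = 0.006925 m/d
Average linear velocity = 0.006925 / 0.34 = 0.02037 m/d
t = L / v = 835 / 0.02037 = 41000 d
   = 41000 / 365 = 112 yr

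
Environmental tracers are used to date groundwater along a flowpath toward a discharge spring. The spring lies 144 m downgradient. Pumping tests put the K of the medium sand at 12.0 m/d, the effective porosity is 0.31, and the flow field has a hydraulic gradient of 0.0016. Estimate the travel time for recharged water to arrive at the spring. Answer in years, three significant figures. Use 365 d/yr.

Darcy flux q = K·i = 12.0 × 0.0016 = 0.01920 m/d
v = Ki/n = 12.0·0.0016/0.31 = 0.06194 m/d
t = L / v = 144 / 0.06194 = 2325 d
   = 2325 / 365 = 6.37 yr

6.37 years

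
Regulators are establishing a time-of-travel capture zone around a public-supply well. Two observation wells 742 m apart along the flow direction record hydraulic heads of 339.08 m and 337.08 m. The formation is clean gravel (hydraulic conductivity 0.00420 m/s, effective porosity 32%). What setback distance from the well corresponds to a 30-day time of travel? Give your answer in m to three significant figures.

Hydraulic gradient i = (339.08 − 337.08) / 742 = 2.00 / 742 = 0.002695
K = 0.00420 m/s × 86400 s/d = 362.9 m/d
q = Ki = 362.9 × 0.002695 = 0.9781 m/d
v_s = q/n_e = 0.9781/0.32 = 3.057 m/d
L = v × T = 3.057 × 30 = 91.70 m

91.7 m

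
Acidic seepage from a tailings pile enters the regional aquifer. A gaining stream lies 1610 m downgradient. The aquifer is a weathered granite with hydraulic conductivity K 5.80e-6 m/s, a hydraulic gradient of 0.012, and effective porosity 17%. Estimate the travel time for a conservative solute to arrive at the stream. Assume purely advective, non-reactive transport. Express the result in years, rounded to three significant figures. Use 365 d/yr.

K = 5.80e-6 m/s × 86400 s/d = 0.5011 m/d
q = Ki = 0.5011 × 0.012 = 0.006013 m/d
Average linear velocity = 0.006013 / 0.17 = 0.03537 m/d
t = L / v = 1610 / 0.03537 = 45510 d
   = 45510 / 365 = 125 yr

125 years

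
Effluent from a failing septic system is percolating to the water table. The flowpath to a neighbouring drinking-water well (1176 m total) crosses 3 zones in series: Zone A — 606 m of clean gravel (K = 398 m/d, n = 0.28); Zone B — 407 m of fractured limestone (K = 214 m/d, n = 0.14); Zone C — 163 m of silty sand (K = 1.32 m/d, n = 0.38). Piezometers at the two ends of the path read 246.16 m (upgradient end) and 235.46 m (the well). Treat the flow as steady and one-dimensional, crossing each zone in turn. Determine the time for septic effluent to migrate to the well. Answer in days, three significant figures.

3420 days

Total head drop ΔH = 246.16 − 235.46 = 10.70 m
Steady 1-D flow in series ⇒ the Darcy flux q is identical in every zone and the zone head losses add (resistances L/K in series).
Σ(L/K) = 606/398 + 407/214 + 163/1.32 = 1.523 + 1.902 + 123.5 = 126.9 d
q = ΔH / Σ(L/K) = 10.70 / 126.9 = 0.08431 m/d (same in every zone)
Zone A: v = q/n = 0.08431/0.28 = 0.3011 m/d → t_A = 606/0.3011 = 2013 d
Zone B: v = q/n = 0.08431/0.14 = 0.6022 m/d → t_B = 407/0.6022 = 675.8 d
Zone C: v = q/n = 0.08431/0.38 = 0.2219 m/d → t_C = 163/0.2219 = 734.7 d
Total t = 2013 + 675.8 + 734.7 = 3423 d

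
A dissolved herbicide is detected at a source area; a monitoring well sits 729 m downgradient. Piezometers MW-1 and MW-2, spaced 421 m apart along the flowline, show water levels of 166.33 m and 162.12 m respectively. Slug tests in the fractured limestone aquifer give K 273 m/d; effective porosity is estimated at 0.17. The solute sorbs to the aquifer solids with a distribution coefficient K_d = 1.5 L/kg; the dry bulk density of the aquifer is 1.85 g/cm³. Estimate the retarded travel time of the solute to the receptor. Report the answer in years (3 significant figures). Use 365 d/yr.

2.15 years

Hydraulic gradient i = (166.33 − 162.12) / 421 = 4.21 / 421 = 0.01000
Darcy flux q = K·i = 273 × 0.01000 = 2.730 m/d
Average linear velocity = 2.730 / 0.17 = 16.06 m/d
Retardation R = 1 + ρ_b·K_d/n = 1 + 1.85×1.5/0.17 = 17.32
Contaminant velocity v_c = v/R = 16.06/17.32 = 0.9270 m/d
t = L/v_c = 729/0.9270 = 786.4 d
   = 786.4/365 = 2.15 yr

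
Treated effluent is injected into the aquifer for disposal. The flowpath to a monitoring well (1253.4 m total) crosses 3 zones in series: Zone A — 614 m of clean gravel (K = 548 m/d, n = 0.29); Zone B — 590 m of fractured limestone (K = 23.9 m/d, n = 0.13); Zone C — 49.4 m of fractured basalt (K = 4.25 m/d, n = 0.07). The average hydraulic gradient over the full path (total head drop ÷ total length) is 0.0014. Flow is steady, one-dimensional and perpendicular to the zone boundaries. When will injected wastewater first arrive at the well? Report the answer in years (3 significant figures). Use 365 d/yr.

15.1 years

Continuity: the same q passes through each zone, so ΔH = q·Σ(L_j/K_j) — the zones act as resistances in series.
Σ(L/K) = 614/548 + 590/23.9 + 49.4/4.25 = 1.120 + 24.69 + 11.62 = 37.43 d
K_eq = L_total / Σ(L/K) = 1253.4 / 37.43 = 33.49 m/d
q = K_eq · i = 33.49 × 0.0014 = 0.04688 m/d (same in every zone)
Zone A: v = q/n = 0.04688/0.29 = 0.1617 m/d → t_A = 614/0.1617 = 3798 d
Zone B: v = q/n = 0.04688/0.13 = 0.3606 m/d → t_B = 590/0.3606 = 1636 d
Zone C: v = q/n = 0.04688/0.07 = 0.6697 m/d → t_C = 49.4/0.6697 = 73.76 d
Total t = 3798 + 1636 + 73.76 = 5508 d
   = 5508 / 365 = 15.1 yr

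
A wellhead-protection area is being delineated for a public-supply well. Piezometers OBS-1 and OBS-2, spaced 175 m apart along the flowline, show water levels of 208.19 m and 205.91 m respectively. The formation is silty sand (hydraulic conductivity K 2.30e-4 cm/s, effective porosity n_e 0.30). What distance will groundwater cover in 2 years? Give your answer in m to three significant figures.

Hydraulic gradient i = (208.19 − 205.91) / 175 = 2.28 / 175 = 0.01303
K = 2.30e-4 cm/s × 864 = 0.1987 m/d
Darcy flux q = K·i = 0.1987 × 0.01303 = 0.002589 m/d
Average linear velocity = 0.002589 / 0.30 = 0.008630 m/d
T = 2 yr × 365 = 730 d
L = v × T = 0.008630 × 730 = 6.300 m

6.30 m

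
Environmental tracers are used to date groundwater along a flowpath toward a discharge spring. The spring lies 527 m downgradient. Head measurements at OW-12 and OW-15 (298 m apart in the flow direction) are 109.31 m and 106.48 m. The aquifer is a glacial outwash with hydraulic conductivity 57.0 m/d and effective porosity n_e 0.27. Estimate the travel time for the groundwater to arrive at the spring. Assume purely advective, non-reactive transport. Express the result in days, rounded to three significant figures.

Hydraulic gradient i = (109.31 − 106.48) / 298 = 2.83 / 298 = 0.009497
q = Ki = 57.0 × 0.009497 = 0.5413 m/d
Average linear velocity = 0.5413 / 0.27 = 2.005 m/d
t = L / v = 527 / 2.005 = 262.9 d

263 days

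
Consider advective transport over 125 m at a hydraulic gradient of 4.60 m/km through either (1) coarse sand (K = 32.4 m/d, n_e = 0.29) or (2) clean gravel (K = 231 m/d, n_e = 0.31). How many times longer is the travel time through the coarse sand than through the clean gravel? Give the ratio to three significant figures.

Unit 1 (coarse sand): v = 32.4×0.0046/0.29 = 0.5139 m/d, t = 125/0.5139 = 243.2 d
Unit 2 (clean gravel): v = 231×0.0046/0.31 = 3.428 m/d, t = 125/3.428 = 36.47 d
t(coarse sand) / t(clean gravel) = 243.2/36.47 = 6.67

6.67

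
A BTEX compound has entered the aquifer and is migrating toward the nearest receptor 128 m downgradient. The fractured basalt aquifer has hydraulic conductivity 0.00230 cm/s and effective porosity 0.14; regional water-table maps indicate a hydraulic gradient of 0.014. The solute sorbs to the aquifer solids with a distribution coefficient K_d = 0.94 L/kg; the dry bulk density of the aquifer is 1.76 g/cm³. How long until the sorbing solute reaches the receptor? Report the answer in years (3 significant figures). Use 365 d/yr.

K = 0.00230 cm/s × 864 = 1.987 m/d
q = Ki = 1.987 × 0.014 = 0.02782 m/d
v_s = q/n_e = 0.02782/0.14 = 0.1987 m/d
Retardation R = 1 + ρ_b·K_d/n = 1 + 1.76×0.94/0.14 = 12.82
Contaminant velocity v_c = v/R = 0.1987/12.82 = 0.01550 m/d
t = L/v_c = 128/0.01550 = 8256 d
   = 8256/365 = 22.6 yr

22.6 years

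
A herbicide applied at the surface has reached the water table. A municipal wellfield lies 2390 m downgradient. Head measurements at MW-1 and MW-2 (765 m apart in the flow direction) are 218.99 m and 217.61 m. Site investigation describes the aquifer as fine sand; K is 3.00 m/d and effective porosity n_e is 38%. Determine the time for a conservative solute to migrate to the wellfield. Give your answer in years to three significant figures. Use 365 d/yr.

Hydraulic gradient i = (218.99 − 217.61) / 765 = 1.38 / 765 = 0.001804
q = Ki = 3.00 × 0.001804 = 0.005412 m/d
Seepage velocity v = q / n = 0.005412 / 0.38 = 0.01424 m/d
t = L / v = 2390 / 0.01424 = 167800 d
   = 167800 / 365 = 460 yr

460 years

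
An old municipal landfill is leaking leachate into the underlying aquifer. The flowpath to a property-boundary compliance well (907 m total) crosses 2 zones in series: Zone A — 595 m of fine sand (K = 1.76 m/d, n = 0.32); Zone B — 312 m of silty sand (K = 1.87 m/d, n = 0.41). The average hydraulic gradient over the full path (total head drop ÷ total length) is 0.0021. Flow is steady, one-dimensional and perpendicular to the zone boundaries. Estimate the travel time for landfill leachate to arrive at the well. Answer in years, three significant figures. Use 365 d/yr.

For zones in series the flux q is common to all zones; the equivalent conductivity is the harmonic (thickness-weighted) mean, K_eq = L_total / Σ(L_j/K_j).
Σ(L/K) = 595/1.76 + 312/1.87 = 338.1 + 166.8 = 504.9 d
K_eq = L_total / Σ(L/K) = 907 / 504.9 = 1.796 m/d
q = K_eq · i = 1.796 × 0.0021 = 0.003772 m/d (same in every zone)
Zone A: v = q/n = 0.003772/0.32 = 0.01179 m/d → t_A = 595/0.01179 = 50470 d
Zone B: v = q/n = 0.003772/0.41 = 0.009201 m/d → t_B = 312/0.009201 = 33910 d
Total t = 50470 + 33910 = 84380 d
   = 84380 / 365 = 231 yr

231 years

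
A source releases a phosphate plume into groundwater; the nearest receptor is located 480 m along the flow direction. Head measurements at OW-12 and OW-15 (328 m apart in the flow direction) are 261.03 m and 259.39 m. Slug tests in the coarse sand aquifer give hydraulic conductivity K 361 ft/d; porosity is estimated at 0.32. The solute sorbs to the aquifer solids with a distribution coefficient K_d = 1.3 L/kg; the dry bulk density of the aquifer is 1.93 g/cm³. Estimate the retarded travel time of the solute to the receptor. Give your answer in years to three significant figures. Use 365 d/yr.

Hydraulic gradient i = (261.03 − 259.39) / 328 = 1.64 / 328 = 0.005000
K = 361 ft/d × 0.3048 = 110.0 m/d
q = Ki = 110.0 × 0.005000 = 0.5502 m/d
v = Ki/n = 110.0·0.005000/0.32 = 1.719 m/d
Retardation R = 1 + ρ_b·K_d/n = 1 + 1.93×1.3/0.32 = 8.841
Contaminant velocity v_c = v/R = 1.719/8.841 = 0.1945 m/d
t = L/v_c = 480/0.1945 = 2468 d
   = 2468/365 = 6.76 yr

6.76 years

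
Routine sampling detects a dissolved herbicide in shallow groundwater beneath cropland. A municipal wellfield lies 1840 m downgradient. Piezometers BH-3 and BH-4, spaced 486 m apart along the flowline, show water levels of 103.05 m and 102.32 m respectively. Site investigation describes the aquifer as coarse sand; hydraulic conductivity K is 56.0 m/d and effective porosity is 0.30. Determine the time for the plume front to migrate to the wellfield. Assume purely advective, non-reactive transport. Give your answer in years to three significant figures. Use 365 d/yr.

Hydraulic gradient i = (103.05 − 102.32) / 486 = 0.73 / 486 = 0.001502
q = Ki = 56.0 × 0.001502 = 0.08412 m/d
Seepage velocity v = q / n = 0.08412 / 0.30 = 0.2804 m/d
t = L / v = 1840 / 0.2804 = 6562 d
   = 6562 / 365 = 18.0 yr

18.0 years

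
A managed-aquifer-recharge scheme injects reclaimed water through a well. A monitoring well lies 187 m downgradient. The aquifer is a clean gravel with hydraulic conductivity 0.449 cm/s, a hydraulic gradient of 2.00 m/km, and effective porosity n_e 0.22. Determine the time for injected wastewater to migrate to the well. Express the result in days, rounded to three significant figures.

K = 0.449 cm/s × 864 = 387.9 m/d
Specific discharge q = 387.9 × 0.0020 = 0.7759 m/d
v = Ki/n = 387.9·0.0020/0.22 = 3.527 m/d
t = L / v = 187 / 3.527 = 53.02 d

53.0 days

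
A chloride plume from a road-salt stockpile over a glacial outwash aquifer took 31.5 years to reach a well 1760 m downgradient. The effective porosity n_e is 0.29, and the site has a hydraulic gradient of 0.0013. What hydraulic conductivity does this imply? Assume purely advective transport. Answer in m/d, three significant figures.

34.1 m/d

t = 31.5 years = 11500 d
v = L / t = 1760 / 11500 = 0.1531 m/d
K = v · n / i = 0.1531 × 0.29 / 0.0013 = 34.1 m/d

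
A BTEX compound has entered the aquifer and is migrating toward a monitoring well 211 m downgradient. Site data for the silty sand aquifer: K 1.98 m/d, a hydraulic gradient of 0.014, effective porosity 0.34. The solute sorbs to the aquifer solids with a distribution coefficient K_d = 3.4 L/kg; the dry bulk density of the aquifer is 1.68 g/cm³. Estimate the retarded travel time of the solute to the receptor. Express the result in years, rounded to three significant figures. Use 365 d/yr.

126 years

Darcy flux q = K·i = 1.98 × 0.014 = 0.02772 m/d
v_s = q/n_e = 0.02772/0.34 = 0.08153 m/d
Retardation R = 1 + ρ_b·K_d/n = 1 + 1.68×3.4/0.34 = 17.80
Contaminant velocity v_c = v/R = 0.08153/17.80 = 0.004580 m/d
t = L/v_c = 211/0.004580 = 46070 d
   = 46070/365 = 126 yr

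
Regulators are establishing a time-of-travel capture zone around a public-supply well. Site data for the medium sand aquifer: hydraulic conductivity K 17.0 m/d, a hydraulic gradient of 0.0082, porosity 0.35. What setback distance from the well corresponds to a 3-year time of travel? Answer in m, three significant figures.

436 m

Darcy flux q = K·i = 17.0 × 0.0082 = 0.1394 m/d
Seepage velocity v = q / n = 0.1394 / 0.35 = 0.3983 m/d
T = 3 yr × 365 = 1095 d
L = v × T = 0.3983 × 1095 = 436.1 m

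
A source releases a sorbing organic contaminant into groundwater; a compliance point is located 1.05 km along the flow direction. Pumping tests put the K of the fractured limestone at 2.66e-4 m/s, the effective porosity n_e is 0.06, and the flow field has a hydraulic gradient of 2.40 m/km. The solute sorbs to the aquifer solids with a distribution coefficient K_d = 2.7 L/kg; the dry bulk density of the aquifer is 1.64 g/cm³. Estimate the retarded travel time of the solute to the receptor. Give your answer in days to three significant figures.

85400 days

K = 2.66e-4 m/s × 86400 s/d = 22.98 m/d
Darcy flux q = K·i = 22.98 × 0.0024 = 0.05516 m/d
Seepage velocity v = q / n = 0.05516 / 0.06 = 0.9193 m/d
Retardation R = 1 + ρ_b·K_d/n = 1 + 1.64×2.7/0.06 = 74.80
Contaminant velocity v_c = v/R = 0.9193/74.80 = 0.01229 m/d
L = 1.05 km = 1050 m
t = L/v_c = 1050/0.01229 = 85430 d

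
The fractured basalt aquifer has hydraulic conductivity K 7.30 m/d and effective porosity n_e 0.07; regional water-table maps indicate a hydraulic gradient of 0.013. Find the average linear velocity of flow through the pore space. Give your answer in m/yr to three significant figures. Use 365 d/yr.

495 m/yr

Darcy flux q = K·i = 7.30 × 0.013 = 0.09490 m/d
v = Ki/n = 7.30·0.013/0.07 = 1.356 m/d
   = 1.356 × 365 = 495 m/yr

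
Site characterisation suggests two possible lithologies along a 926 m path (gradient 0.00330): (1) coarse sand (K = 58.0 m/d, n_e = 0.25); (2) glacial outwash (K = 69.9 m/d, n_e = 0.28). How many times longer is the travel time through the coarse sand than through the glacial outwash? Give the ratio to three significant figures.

Unit 1 (coarse sand): v = 58.0×0.0033/0.25 = 0.7656 m/d, t = 926/0.7656 = 1210 d
Unit 2 (glacial outwash): v = 69.9×0.0033/0.28 = 0.8238 m/d, t = 926/0.8238 = 1124 d
t(coarse sand) / t(glacial outwash) = 1210/1124 = 1.08

1.08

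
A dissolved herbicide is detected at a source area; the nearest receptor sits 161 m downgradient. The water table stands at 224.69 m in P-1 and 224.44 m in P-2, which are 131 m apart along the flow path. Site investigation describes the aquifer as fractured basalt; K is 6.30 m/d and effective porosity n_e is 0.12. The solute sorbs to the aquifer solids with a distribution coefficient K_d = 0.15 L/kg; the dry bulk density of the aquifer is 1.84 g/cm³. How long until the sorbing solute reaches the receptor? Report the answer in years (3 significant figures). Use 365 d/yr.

14.5 years

Hydraulic gradient i = (224.69 − 224.44) / 131 = 0.25 / 131 = 0.001908
Darcy flux q = K·i = 6.30 × 0.001908 = 0.01202 m/d
Average linear velocity = 0.01202 / 0.12 = 0.1002 m/d
Retardation R = 1 + ρ_b·K_d/n = 1 + 1.84×0.15/0.12 = 3.300
Contaminant velocity v_c = v/R = 0.1002/3.300 = 0.03036 m/d
t = L/v_c = 161/0.03036 = 5303 d
   = 5303/365 = 14.5 yr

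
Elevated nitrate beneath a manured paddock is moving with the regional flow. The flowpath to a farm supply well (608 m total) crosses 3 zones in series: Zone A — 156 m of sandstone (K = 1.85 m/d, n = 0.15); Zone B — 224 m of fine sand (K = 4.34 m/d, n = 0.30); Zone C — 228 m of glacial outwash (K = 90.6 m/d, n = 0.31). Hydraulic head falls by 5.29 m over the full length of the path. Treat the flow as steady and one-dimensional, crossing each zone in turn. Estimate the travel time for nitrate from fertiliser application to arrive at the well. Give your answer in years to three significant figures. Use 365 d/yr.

11.6 years

Continuity: the same q passes through each zone, so ΔH = q·Σ(L_j/K_j) — the zones act as resistances in series.
Σ(L/K) = 156/1.85 + 224/4.34 + 228/90.6 = 84.32 + 51.61 + 2.517 = 138.5 d
q = ΔH / Σ(L/K) = 5.29 / 138.5 = 0.03821 m/d (same in every zone)
Zone A: v = q/n = 0.03821/0.15 = 0.2547 m/d → t_A = 156/0.2547 = 612.4 d
Zone B: v = q/n = 0.03821/0.30 = 0.1274 m/d → t_B = 224/0.1274 = 1759 d
Zone C: v = q/n = 0.03821/0.31 = 0.1233 m/d → t_C = 228/0.1233 = 1850 d
Total t = 612.4 + 1759 + 1850 = 4221 d
   = 4221 / 365 = 11.6 yr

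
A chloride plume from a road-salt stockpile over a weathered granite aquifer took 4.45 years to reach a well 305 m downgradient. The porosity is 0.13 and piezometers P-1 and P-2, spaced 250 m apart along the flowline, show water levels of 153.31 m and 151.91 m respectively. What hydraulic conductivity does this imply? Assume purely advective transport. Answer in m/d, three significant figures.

Hydraulic gradient i = (153.31 − 151.91) / 250 = 1.40 / 250 = 0.005600
t = 4.45 years = 1624 d
v = L / t = 305 / 1624 = 0.1878 m/d
K = v · n / i = 0.1878 × 0.13 / 0.005600 = 4.36 m/d

4.36 m/d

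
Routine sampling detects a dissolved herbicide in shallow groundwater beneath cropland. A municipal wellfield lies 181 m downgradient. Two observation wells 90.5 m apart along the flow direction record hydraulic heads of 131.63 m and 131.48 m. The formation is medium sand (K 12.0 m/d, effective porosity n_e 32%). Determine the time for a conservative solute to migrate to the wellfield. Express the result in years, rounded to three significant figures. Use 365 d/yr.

Hydraulic gradient i = (131.63 − 131.48) / 90.5 = 0.15 / 90.5 = 0.001657
q = Ki = 12.0 × 0.001657 = 0.01989 m/d
Average linear velocity = 0.01989 / 0.32 = 0.06215 m/d
t = L / v = 181 / 0.06215 = 2912 d
   = 2912 / 365 = 7.98 yr

7.98 years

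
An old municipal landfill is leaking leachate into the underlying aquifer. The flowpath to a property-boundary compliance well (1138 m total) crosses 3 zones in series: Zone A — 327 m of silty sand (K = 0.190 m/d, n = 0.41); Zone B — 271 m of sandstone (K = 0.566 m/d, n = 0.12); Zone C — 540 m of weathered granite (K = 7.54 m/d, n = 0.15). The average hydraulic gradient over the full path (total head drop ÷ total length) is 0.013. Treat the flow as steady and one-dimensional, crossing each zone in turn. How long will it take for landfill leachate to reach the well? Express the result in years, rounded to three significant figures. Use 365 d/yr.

Continuity: the same q passes through each zone, so ΔH = q·Σ(L_j/K_j) — the zones act as resistances in series.
Σ(L/K) = 327/0.190 + 271/0.566 + 540/7.54 = 1721 + 478.8 + 71.62 = 2271 d
K_eq = L_total / Σ(L/K) = 1138 / 2271 = 0.5010 m/d
q = K_eq · i = 0.5010 × 0.013 = 0.006513 m/d (same in every zone)
Zone A: v = q/n = 0.006513/0.41 = 0.01589 m/d → t_A = 327/0.01589 = 20590 d
Zone B: v = q/n = 0.006513/0.12 = 0.05427 m/d → t_B = 271/0.05427 = 4993 d
Zone C: v = q/n = 0.006513/0.15 = 0.04342 m/d → t_C = 540/0.04342 = 12440 d
Total t = 20590 + 4993 + 12440 = 38010 d
   = 38010 / 365 = 104 yr

104 years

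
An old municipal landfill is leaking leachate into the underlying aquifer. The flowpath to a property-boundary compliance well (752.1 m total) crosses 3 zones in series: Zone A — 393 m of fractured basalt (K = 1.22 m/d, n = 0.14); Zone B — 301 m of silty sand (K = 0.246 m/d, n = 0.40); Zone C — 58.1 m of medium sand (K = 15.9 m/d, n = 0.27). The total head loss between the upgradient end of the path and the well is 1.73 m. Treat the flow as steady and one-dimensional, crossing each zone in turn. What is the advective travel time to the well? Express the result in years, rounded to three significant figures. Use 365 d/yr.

Continuity: the same q passes through each zone, so ΔH = q·Σ(L_j/K_j) — the zones act as resistances in series.
Σ(L/K) = 393/1.22 + 301/0.246 + 58.1/15.9 = 322.1 + 1224 + 3.654 = 1549 d
q = ΔH / Σ(L/K) = 1.73 / 1549 = 0.001117 m/d (same in every zone)
Zone A: v = q/n = 0.001117/0.14 = 0.007976 m/d → t_A = 393/0.007976 = 49280 d
Zone B: v = q/n = 0.001117/0.40 = 0.002791 m/d → t_B = 301/0.002791 = 107800 d
Zone C: v = q/n = 0.001117/0.27 = 0.004136 m/d → t_C = 58.1/0.004136 = 14050 d
Total t = 49280 + 107800 + 14050 = 171200 d
   = 171200 / 365 = 469 yr

469 years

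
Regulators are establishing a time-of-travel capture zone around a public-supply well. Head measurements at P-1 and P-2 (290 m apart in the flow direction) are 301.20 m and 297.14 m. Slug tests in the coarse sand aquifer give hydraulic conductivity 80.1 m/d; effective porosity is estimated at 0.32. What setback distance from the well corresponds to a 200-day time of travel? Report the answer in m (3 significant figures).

701 m

Hydraulic gradient i = (301.20 − 297.14) / 290 = 4.06 / 290 = 0.01400
Darcy flux q = K·i = 80.1 × 0.01400 = 1.121 m/d
v_s = q/n_e = 1.121/0.32 = 3.504 m/d
L = v × T = 3.504 × 200 = 700.9 m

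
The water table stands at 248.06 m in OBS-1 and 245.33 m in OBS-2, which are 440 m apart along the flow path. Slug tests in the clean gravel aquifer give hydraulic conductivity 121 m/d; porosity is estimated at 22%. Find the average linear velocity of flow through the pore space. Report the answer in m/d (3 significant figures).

Hydraulic gradient i = (248.06 − 245.33) / 440 = 2.73 / 440 = 0.006205
q = Ki = 121 × 0.006205 = 0.7508 m/d
Seepage velocity v = q / n = 0.7508 / 0.22 = 3.413 m/d

3.41 m/d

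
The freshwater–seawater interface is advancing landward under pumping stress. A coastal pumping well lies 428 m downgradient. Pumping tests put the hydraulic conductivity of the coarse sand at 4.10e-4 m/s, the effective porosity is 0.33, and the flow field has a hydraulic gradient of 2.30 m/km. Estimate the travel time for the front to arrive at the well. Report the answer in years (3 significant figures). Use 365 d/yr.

4.75 years

K = 4.10e-4 m/s × 86400 s/d = 35.42 m/d
q = Ki = 35.42 × 0.0023 = 0.08148 m/d
Seepage velocity v = q / n = 0.08148 / 0.33 = 0.2469 m/d
t = L / v = 428 / 0.2469 = 1734 d
   = 1734 / 365 = 4.75 yr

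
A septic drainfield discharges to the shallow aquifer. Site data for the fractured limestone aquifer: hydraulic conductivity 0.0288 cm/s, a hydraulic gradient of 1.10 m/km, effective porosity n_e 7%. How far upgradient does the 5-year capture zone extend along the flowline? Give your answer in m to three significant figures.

714 m

K = 0.0288 cm/s × 864 = 24.88 m/d
Specific discharge q = 24.88 × 0.0011 = 0.02737 m/d
Average linear velocity = 0.02737 / 0.07 = 0.3910 m/d
T = 5 yr × 365 = 1825 d
L = v × T = 0.3910 × 1825 = 713.6 m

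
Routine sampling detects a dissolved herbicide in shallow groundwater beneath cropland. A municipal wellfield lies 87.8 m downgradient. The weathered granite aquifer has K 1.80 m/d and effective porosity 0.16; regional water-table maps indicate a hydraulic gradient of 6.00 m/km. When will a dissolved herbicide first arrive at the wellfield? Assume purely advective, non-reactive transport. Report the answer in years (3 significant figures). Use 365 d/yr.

3.56 years

q = Ki = 1.80 × 0.0060 = 0.01080 m/d
Seepage velocity v = q / n = 0.01080 / 0.16 = 0.06750 m/d
t = L / v = 87.8 / 0.06750 = 1301 d
   = 1301 / 365 = 3.56 yr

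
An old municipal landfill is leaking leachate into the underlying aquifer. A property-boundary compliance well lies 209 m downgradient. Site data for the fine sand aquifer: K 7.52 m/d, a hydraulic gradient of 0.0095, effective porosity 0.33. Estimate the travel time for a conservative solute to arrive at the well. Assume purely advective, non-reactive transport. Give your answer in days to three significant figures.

965 days

Darcy flux q = K·i = 7.52 × 0.0095 = 0.07144 m/d
v_s = q/n_e = 0.07144/0.33 = 0.2165 m/d
t = L / v = 209 / 0.2165 = 965.4 d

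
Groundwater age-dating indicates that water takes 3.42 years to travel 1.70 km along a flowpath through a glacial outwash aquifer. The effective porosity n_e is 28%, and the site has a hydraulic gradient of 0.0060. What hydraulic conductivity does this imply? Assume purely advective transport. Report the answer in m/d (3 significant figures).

t = 3.42 years = 1248 d
L = 1.70 km = 1700 m
v = L / t = 1700 / 1248 = 1.362 m/d
K = v · n / i = 1.362 × 0.28 / 0.0060 = 63.6 m/d

63.6 m/d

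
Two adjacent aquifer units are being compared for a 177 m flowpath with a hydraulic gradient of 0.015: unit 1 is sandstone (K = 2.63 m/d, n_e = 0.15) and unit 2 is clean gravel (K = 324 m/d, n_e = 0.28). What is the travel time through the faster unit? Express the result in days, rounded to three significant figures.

10.2 days

Unit 1 (sandstone): v = 2.63×0.015/0.15 = 0.2630 m/d, t = 177/0.2630 = 673.0 d
Unit 2 (clean gravel): v = 324×0.015/0.28 = 17.36 m/d, t = 177/17.36 = 10.20 d
Faster unit: t = 10.2 d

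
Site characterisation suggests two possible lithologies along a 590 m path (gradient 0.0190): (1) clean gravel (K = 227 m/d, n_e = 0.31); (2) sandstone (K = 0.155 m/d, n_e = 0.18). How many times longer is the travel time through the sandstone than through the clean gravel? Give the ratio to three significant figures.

850

Unit 1 (clean gravel): v = 227×0.019/0.31 = 13.91 m/d, t = 590/13.91 = 42.41 d
Unit 2 (sandstone): v = 0.155×0.019/0.18 = 0.01636 m/d, t = 590/0.01636 = 36060 d
t(sandstone) / t(clean gravel) = 36060/42.41 = 850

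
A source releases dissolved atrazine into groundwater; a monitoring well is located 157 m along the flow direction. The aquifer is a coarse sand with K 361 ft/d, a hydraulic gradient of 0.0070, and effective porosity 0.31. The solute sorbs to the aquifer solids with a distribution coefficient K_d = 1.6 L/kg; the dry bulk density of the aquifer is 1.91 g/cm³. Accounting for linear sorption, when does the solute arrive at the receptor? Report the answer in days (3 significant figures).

686 days

K = 361 ft/d × 0.3048 = 110.0 m/d
Darcy flux q = K·i = 110.0 × 0.0070 = 0.7702 m/d
v = Ki/n = 110.0·0.0070/0.31 = 2.485 m/d
Retardation R = 1 + ρ_b·K_d/n = 1 + 1.91×1.6/0.31 = 10.86
Contaminant velocity v_c = v/R = 2.485/10.86 = 0.2288 m/d
t = L/v_c = 157/0.2288 = 686.1 d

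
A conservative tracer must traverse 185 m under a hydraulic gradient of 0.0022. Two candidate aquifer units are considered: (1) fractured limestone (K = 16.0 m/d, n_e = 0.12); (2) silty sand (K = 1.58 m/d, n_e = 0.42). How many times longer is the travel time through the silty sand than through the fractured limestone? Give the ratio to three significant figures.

35.4

Unit 1 (fractured limestone): v = 16.0×0.0022/0.12 = 0.2933 m/d, t = 185/0.2933 = 630.7 d
Unit 2 (silty sand): v = 1.58×0.0022/0.42 = 0.008276 m/d, t = 185/0.008276 = 22350 d
t(silty sand) / t(fractured limestone) = 22350/630.7 = 35.4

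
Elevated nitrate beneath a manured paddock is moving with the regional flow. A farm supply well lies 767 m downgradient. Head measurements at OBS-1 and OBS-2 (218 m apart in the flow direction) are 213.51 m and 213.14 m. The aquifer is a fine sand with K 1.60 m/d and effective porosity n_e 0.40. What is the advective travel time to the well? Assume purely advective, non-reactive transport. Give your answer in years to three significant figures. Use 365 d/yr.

310 years

Hydraulic gradient i = (213.51 − 213.14) / 218 = 0.37 / 218 = 0.001697
Darcy flux q = K·i = 1.60 × 0.001697 = 0.002716 m/d
Average linear velocity = 0.002716 / 0.40 = 0.006789 m/d
t = L / v = 767 / 0.006789 = 113000 d
   = 113000 / 365 = 310 yr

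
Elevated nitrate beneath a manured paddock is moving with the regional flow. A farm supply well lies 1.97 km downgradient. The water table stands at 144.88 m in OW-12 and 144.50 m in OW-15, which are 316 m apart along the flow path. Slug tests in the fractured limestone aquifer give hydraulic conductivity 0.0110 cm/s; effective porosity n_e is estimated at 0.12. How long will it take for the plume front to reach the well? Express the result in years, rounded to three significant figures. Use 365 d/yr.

Hydraulic gradient i = (144.88 − 144.50) / 316 = 0.38 / 316 = 0.001203
K = 0.0110 cm/s × 864 = 9.504 m/d
Specific discharge q = 9.504 × 0.001203 = 0.01143 m/d
Seepage velocity v = q / n = 0.01143 / 0.12 = 0.09524 m/d
L = 1.97 km = 1970 m
t = L / v = 1970 / 0.09524 = 20680 d
   = 20680 / 365 = 56.7 yr

56.7 years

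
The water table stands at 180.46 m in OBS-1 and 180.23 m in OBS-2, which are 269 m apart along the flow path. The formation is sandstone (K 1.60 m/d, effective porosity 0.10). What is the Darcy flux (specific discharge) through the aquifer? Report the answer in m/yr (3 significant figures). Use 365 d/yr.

Hydraulic gradient i = (180.46 − 180.23) / 269 = 0.23 / 269 = 8.550e-4
q = Ki = 1.60 × 8.550e-4 = 0.001368 m/d
   = 0.001368 × 365 = 0.499 m/yr

0.499 m/yr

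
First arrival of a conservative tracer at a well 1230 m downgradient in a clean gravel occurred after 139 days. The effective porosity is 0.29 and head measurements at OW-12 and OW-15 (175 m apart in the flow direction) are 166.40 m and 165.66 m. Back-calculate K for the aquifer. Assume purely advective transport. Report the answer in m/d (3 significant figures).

Hydraulic gradient i = (166.40 − 165.66) / 175 = 0.74 / 175 = 0.004229
v = L / t = 1230 / 139 = 8.849 m/d
K = v · n / i = 8.849 × 0.29 / 0.004229 = 607 m/d

607 m/d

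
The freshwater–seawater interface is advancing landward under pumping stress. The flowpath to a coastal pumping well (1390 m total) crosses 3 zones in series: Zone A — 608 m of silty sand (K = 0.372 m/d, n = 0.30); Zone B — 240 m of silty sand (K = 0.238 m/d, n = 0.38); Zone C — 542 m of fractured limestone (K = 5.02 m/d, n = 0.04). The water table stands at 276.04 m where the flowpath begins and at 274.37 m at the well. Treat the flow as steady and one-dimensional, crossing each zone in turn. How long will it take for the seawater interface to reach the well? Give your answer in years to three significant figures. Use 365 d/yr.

1330 years

Total head drop ΔH = 276.04 − 274.37 = 1.67 m
Continuity: the same q passes through each zone, so ΔH = q·Σ(L_j/K_j) — the zones act as resistances in series.
Σ(L/K) = 608/0.372 + 240/0.238 + 542/5.02 = 1634 + 1008 + 108.0 = 2751 d
q = ΔH / Σ(L/K) = 1.67 / 2751 = 6.071e-4 m/d (same in every zone)
Zone A: v = q/n = 6.071e-4/0.30 = 0.002024 m/d → t_A = 608/0.002024 = 300400 d
Zone B: v = q/n = 6.071e-4/0.38 = 0.001598 m/d → t_B = 240/0.001598 = 150200 d
Zone C: v = q/n = 6.071e-4/0.04 = 0.01518 m/d → t_C = 542/0.01518 = 35710 d
Total t = 300400 + 150200 + 35710 = 486400 d
   = 486400 / 365 = 1330 yr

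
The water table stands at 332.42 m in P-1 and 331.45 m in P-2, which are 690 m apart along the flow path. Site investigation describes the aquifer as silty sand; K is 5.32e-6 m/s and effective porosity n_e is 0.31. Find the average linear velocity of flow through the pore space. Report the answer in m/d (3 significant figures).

0.00208 m/d

Hydraulic gradient i = (332.42 − 331.45) / 690 = 0.97 / 690 = 0.001406
K = 5.32e-6 m/s × 86400 s/d = 0.4596 m/d
Specific discharge q = 0.4596 × 0.001406 = 6.462e-4 m/d
Seepage velocity v = q / n = 6.462e-4 / 0.31 = 0.002084 m/d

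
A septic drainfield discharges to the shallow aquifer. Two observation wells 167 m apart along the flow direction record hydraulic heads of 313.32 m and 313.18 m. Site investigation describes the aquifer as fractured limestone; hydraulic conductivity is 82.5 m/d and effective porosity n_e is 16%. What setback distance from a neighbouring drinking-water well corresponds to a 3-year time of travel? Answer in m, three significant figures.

Hydraulic gradient i = (313.32 − 313.18) / 167 = 0.14 / 167 = 8.383e-4
Specific discharge q = 82.5 × 8.383e-4 = 0.06916 m/d
Average linear velocity = 0.06916 / 0.16 = 0.4323 m/d
T = 3 yr × 365 = 1095 d
L = v × T = 0.4323 × 1095 = 473.3 m

473 m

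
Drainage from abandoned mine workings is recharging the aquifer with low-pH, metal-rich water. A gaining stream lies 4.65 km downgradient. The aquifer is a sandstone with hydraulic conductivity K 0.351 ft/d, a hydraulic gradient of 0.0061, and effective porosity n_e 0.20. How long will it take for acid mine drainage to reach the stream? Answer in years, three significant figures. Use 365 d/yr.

3900 years

K = 0.351 ft/d × 0.3048 = 0.1070 m/d
Darcy flux q = K·i = 0.1070 × 0.0061 = 6.526e-4 m/d
Seepage velocity v = q / n = 6.526e-4 / 0.20 = 0.003263 m/d
L = 4.65 km = 4650 m
t = L / v = 4650 / 0.003263 = 1.425e6 d
   = 1.425e6 / 365 = 3900 yr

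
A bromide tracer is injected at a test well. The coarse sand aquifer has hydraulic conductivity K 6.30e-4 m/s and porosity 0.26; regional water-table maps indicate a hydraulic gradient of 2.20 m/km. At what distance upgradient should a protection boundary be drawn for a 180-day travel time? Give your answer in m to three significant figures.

K = 6.30e-4 m/s × 86400 s/d = 54.43 m/d
q = Ki = 54.43 × 0.0022 = 0.1198 m/d
Average linear velocity = 0.1198 / 0.26 = 0.4606 m/d
L = v × T = 0.4606 × 180 = 82.90 m

82.9 m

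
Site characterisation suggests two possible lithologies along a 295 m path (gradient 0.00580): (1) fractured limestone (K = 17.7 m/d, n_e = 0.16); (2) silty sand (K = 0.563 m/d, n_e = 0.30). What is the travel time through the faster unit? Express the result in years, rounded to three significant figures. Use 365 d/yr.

Unit 1 (fractured limestone): v = 17.7×0.0058/0.16 = 0.6416 m/d, t = 295/0.6416 = 459.8 d
Unit 2 (silty sand): v = 0.563×0.0058/0.30 = 0.01088 m/d, t = 295/0.01088 = 27100 d
Faster: 459.8 d / 365 = 1.26 yr

1.26 years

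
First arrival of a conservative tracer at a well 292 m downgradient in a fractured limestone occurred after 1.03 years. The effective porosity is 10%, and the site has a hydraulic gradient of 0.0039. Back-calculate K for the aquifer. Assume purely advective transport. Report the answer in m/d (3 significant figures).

t = 1.03 years = 376.0 d
v = L / t = 292 / 376.0 = 0.7767 m/d
K = v · n / i = 0.7767 × 0.10 / 0.0039 = 19.9 m/d

19.9 m/d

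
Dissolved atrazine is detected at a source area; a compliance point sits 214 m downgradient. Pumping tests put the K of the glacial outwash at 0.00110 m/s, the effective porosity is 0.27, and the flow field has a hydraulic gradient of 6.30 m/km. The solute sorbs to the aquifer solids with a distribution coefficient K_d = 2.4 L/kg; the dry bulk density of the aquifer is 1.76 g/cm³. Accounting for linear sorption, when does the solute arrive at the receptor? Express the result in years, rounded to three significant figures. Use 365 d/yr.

4.40 years

K = 0.00110 m/s × 86400 s/d = 95.04 m/d
q = Ki = 95.04 × 0.0063 = 0.5988 m/d
Seepage velocity v = q / n = 0.5988 / 0.27 = 2.218 m/d
Retardation R = 1 + ρ_b·K_d/n = 1 + 1.76×2.4/0.27 = 16.64
Contaminant velocity v_c = v/R = 2.218/16.64 = 0.1332 m/d
t = L/v_c = 214/0.1332 = 1606 d
   = 1606/365 = 4.40 yr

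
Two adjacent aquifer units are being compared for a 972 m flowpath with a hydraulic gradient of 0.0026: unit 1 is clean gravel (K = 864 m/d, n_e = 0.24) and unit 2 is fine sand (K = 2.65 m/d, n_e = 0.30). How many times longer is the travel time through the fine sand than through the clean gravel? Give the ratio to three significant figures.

Unit 1 (clean gravel): v = 864×0.0026/0.24 = 9.360 m/d, t = 972/9.360 = 103.8 d
Unit 2 (fine sand): v = 2.65×0.0026/0.30 = 0.02297 m/d, t = 972/0.02297 = 42320 d
t(fine sand) / t(clean gravel) = 42320/103.8 = 408

408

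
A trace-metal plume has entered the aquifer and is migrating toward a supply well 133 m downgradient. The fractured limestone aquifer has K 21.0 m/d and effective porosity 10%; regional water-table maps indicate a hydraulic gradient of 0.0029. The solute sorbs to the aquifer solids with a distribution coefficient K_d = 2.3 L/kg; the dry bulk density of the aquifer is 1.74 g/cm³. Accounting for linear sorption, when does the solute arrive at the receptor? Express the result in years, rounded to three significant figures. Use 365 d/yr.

Specific discharge q = 21.0 × 0.0029 = 0.06090 m/d
Seepage velocity v = q / n = 0.06090 / 0.10 = 0.6090 m/d
Retardation R = 1 + ρ_b·K_d/n = 1 + 1.74×2.3/0.10 = 41.02
Contaminant velocity v_c = v/R = 0.6090/41.02 = 0.01485 m/d
t = L/v_c = 133/0.01485 = 8958 d
   = 8958/365 = 24.5 yr

24.5 years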